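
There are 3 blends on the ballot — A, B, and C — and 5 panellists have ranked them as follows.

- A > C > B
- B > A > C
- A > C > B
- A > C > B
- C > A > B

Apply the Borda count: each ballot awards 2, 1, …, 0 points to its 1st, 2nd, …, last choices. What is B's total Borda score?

2

Borda scores:
  A: 2 + 1 + 2 + 2 + 1 = 8
  B: 0 + 2 + 0 + 0 + 0 = 2
  C: 1 + 0 + 1 + 1 + 2 = 5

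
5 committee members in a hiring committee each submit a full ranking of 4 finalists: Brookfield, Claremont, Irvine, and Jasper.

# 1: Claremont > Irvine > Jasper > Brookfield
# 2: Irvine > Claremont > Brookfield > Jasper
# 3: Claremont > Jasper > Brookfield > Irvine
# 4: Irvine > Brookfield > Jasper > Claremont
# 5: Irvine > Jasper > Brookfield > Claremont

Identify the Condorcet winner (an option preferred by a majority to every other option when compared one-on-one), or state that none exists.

Head-to-head results (5 voters total):
Brookfield vs Claremont: Claremont wins 3–2.
Brookfield vs Irvine: Irvine wins 4–1.
Brookfield vs Jasper: Jasper wins 3–2.
Claremont vs Irvine: Irvine wins 3–2.
Claremont vs Jasper: Claremont wins 3–2.
Irvine vs Jasper: Irvine wins 4–1.
Irvine beats each rival — Brookfield (4–1), Claremont (3–2), Jasper (4–1) — so Irvine is the Condorcet winner.

Irvine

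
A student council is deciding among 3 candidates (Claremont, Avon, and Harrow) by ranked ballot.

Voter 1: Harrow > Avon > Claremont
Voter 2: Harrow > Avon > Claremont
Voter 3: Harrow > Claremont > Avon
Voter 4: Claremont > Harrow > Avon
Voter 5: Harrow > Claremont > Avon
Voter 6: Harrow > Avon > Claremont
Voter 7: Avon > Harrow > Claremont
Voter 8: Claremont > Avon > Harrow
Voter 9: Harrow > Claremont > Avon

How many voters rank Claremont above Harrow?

Ballots ranking Claremont above Harrow: 2.
Ballots ranking Harrow above Claremont: 7.
So 2 of 9 voters prefer Claremont to Harrow.

2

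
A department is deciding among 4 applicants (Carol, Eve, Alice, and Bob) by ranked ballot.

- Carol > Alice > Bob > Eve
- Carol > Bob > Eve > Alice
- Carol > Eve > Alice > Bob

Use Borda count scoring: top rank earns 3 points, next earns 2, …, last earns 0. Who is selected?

Borda scores:
  Carol: 3 + 3 + 3 = 9
  Eve: 0 + 1 + 2 = 3
  Alice: 2 + 0 + 1 = 3
  Bob: 1 + 2 + 0 = 3
Carol has the highest total.

Carol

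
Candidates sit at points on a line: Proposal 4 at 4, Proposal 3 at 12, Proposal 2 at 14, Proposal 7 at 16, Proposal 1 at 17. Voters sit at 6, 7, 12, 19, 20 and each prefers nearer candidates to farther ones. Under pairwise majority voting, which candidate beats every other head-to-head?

With single-peaked preferences on a line, the Condorcet winner is the candidate closest to the median voter.
The median voter (position 12) is closest to Proposal 3 at 12.
Check: Proposal 3 vs Proposal 2 — voters closer to Proposal 3: 3 of 5.

Proposal 3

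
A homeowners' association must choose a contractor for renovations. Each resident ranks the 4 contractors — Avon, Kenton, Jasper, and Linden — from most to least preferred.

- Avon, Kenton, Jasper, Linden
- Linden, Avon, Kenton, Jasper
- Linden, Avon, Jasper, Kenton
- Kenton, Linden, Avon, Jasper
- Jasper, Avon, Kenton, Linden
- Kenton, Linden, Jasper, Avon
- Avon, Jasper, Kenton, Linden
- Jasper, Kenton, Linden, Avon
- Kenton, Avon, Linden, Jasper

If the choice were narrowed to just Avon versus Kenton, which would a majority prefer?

Avon

Ballots ranking Avon above Kenton: 5.
Ballots ranking Kenton above Avon: 4.
Avon wins the head-to-head, 5–4.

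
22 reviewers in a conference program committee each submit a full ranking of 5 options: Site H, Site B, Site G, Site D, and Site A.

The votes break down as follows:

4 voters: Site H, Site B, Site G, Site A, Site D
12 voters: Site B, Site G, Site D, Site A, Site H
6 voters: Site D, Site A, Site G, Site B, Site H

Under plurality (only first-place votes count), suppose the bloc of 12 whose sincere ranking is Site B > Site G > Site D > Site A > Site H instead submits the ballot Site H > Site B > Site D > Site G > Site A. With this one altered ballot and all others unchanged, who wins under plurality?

First-place totals with the altered ballot: Site H 16, Site B 0, Site G 0, Site D 6, Site A 0.
The switch changes the winner from Site B to Site H.

Site H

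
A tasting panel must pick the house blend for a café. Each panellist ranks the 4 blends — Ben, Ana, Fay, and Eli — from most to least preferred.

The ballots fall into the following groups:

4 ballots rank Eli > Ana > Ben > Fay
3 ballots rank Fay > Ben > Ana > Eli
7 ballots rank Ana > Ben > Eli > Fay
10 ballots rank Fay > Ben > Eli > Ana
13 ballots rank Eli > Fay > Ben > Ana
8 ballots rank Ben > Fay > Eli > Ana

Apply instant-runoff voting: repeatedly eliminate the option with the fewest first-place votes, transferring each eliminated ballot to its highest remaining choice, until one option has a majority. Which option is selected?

Ben

Round 1: Eli 17, Fay 13, Ben 8, Ana 7. Ana has the fewest and is eliminated.
Round 2: Eli 17, Ben 15, Fay 13. Fay has the fewest and is eliminated.
Round 3: Ben 28, Eli 17. Ben has a majority.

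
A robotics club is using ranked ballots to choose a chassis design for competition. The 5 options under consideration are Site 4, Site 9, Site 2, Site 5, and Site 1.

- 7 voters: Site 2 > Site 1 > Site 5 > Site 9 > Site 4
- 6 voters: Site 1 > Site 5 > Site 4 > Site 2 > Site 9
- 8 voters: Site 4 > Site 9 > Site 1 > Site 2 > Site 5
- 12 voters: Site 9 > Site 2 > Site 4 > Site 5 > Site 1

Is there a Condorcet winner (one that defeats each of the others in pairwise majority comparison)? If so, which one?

Site 9

Head-to-head results (33 voters total):
Site 4 vs Site 9: Site 9 wins 19–14.
Site 4 vs Site 2: Site 2 wins 19–14.
Site 4 vs Site 5: Site 4 wins 20–13.
Site 4 vs Site 1: Site 4 wins 20–13.
Site 9 vs Site 2: Site 9 wins 20–13.
Site 9 vs Site 5: Site 9 wins 20–13.
Site 9 vs Site 1: Site 9 wins 20–13.
Site 2 vs Site 5: Site 2 wins 27–6.
Site 2 vs Site 1: Site 2 wins 19–14.
Site 5 vs Site 1: Site 1 wins 21–12.
Site 9 beats each rival — Site 4 (19–14), Site 2 (20–13), Site 5 (20–13), Site 1 (20–13) — so Site 9 is the Condorcet winner.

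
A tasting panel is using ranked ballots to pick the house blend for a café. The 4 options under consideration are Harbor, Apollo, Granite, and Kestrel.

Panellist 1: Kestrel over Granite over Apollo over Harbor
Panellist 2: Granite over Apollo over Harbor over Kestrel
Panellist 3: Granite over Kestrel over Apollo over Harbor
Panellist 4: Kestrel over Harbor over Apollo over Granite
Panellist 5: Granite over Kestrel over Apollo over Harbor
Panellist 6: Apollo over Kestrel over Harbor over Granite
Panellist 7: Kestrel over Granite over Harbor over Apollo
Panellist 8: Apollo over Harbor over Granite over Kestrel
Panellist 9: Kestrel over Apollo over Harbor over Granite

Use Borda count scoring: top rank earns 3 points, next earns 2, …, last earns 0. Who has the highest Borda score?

Kestrel

Borda scores:
  Harbor: 0 + 1 + 0 + 2 + 0 + 1 + 1 + 2 + 1 = 8
  Apollo: 1 + 2 + 1 + 1 + 1 + 3 + 0 + 3 + 2 = 14
  Granite: 2 + 3 + 3 + 0 + 3 + 0 + 2 + 1 + 0 = 14
  Kestrel: 3 + 0 + 2 + 3 + 2 + 2 + 3 + 0 + 3 = 18
Kestrel has the highest total.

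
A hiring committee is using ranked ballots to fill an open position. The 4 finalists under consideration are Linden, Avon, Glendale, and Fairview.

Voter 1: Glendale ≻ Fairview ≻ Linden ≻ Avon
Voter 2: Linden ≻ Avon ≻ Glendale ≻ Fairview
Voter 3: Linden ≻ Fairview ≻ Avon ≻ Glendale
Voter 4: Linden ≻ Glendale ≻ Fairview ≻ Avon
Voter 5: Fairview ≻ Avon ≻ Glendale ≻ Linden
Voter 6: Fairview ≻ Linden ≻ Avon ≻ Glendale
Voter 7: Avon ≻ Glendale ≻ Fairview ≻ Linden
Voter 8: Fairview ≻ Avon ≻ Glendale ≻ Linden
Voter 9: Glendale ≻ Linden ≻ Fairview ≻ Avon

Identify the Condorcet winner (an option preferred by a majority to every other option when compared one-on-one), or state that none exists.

There is no Condorcet winner

Head-to-head results (9 voters total):
Linden vs Avon: Linden wins 6–3.
Linden vs Glendale: Glendale wins 5–4.
Linden vs Fairview: Fairview wins 5–4.
Avon vs Glendale: Avon wins 6–3.
Avon vs Fairview: Fairview wins 7–2.
Glendale vs Fairview: Glendale wins 5–4.
No candidate beats all others: Linden beats Avon beats Glendale beats Linden, a majority cycle.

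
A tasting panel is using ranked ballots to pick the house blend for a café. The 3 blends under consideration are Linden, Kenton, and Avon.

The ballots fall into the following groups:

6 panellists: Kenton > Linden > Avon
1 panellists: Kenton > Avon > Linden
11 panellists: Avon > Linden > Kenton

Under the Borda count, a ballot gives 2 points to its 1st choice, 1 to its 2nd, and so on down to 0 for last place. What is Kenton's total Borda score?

14

Borda scores:
  Linden: 6·1 + 0 + 11·1 = 17
  Kenton: 6·2 + 2 + 11·0 = 14
  Avon: 6·0 + 1 + 11·2 = 23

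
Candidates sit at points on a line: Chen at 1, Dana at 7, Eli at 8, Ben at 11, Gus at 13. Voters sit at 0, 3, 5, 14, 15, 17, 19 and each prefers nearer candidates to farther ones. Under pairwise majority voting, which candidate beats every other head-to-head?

With single-peaked preferences on a line, the Condorcet winner is the candidate closest to the median voter.
The median voter (position 14) is closest to Gus at 13.
Check: Gus vs Eli — voters closer to Gus: 4 of 7.

Gus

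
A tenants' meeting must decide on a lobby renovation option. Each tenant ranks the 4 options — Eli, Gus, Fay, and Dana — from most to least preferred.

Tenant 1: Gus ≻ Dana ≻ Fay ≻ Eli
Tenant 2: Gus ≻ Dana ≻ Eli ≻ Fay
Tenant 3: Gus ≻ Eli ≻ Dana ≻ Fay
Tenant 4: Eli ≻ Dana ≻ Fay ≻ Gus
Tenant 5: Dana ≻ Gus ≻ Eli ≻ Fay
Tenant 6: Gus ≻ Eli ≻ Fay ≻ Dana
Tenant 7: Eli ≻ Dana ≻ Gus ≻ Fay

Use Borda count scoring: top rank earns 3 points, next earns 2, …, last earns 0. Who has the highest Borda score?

Gus

Borda scores:
  Eli: 0 + 1 + 2 + 3 + 1 + 2 + 3 = 12
  Gus: 3 + 3 + 3 + 0 + 2 + 3 + 1 = 15
  Fay: 1 + 0 + 0 + 1 + 0 + 1 + 0 = 3
  Dana: 2 + 2 + 1 + 2 + 3 + 0 + 2 = 12
Gus has the highest total.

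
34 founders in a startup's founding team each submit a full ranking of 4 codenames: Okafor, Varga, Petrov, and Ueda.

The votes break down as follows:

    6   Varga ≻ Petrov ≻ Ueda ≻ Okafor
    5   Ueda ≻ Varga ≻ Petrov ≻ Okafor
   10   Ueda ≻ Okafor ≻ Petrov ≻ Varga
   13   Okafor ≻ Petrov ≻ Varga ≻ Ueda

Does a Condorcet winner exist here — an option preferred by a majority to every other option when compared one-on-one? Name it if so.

No Condorcet winner

Head-to-head results (34 voters total):
Okafor vs Varga: Okafor wins 23–11.
Okafor vs Petrov: Okafor wins 23–11.
Okafor vs Ueda: Ueda wins 21–13.
Varga vs Petrov: Petrov wins 23–11.
Varga vs Ueda: Varga wins 19–15.
Petrov vs Ueda: Petrov wins 19–15.
No candidate beats all others: Okafor beats Varga beats Ueda beats Okafor, a majority cycle.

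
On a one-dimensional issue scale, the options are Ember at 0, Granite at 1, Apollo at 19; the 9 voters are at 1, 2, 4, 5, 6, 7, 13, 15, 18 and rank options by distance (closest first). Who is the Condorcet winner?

With single-peaked preferences on a line, the Condorcet winner is the candidate closest to the median voter.
The median voter (position 6) is closest to Granite at 1.
Check: Granite vs Ember — voters closer to Granite: 9 of 9.

Granite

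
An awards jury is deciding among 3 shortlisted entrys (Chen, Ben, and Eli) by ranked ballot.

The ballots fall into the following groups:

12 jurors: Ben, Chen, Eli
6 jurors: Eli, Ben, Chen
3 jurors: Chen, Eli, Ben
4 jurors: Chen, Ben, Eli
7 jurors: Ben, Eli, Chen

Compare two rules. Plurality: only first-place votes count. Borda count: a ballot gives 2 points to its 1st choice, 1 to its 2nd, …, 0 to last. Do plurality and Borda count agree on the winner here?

Yes

Plurality first-place counts: Chen 7, Ben 19, Eli 6 → Ben.
Borda totals: Chen 26, Ben 48, Eli 22 → Ben.
The two rules agree on Ben.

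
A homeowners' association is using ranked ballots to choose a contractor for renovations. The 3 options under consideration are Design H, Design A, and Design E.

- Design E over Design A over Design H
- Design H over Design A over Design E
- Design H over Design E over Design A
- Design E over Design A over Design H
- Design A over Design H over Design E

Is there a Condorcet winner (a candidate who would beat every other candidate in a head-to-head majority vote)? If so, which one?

Head-to-head results (5 voters total):
Design H vs Design A: Design A wins 3–2.
Design H vs Design E: Design H wins 3–2.
Design A vs Design E: Design E wins 3–2.
No candidate beats all others: Design H beats Design E beats Design A beats Design H, a majority cycle.

No Condorcet winner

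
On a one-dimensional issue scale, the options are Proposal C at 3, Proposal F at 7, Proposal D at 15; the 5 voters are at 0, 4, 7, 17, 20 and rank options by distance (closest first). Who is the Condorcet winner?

Proposal F

With single-peaked preferences on a line, the Condorcet winner is the candidate closest to the median voter.
The median voter (position 7) is closest to Proposal F at 7.
Check: Proposal F vs Proposal C — voters closer to Proposal F: 3 of 5.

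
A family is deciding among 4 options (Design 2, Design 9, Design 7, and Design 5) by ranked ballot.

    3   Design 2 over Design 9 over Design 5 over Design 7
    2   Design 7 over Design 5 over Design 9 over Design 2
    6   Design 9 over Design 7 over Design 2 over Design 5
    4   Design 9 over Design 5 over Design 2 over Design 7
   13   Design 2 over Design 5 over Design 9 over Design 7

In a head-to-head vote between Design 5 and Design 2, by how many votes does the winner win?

Ballots ranking Design 5 above Design 2: 2+4 = 6.
Ballots ranking Design 2 above Design 5: 3+6+13 = 22.
Design 2 wins 22–6, a margin of 16.

16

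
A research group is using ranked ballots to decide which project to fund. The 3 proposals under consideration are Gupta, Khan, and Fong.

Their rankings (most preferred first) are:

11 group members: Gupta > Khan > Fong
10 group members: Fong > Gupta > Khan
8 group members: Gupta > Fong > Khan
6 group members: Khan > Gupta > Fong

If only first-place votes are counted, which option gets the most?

First-place vote totals:
  Gupta: 19
  Khan: 6
  Fong: 10
Gupta has the most first-place votes.

Gupta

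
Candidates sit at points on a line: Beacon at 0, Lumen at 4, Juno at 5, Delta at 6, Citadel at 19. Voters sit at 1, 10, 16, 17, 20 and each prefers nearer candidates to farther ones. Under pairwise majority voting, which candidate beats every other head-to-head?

With single-peaked preferences on a line, the Condorcet winner is the candidate closest to the median voter.
The median voter (position 16) is closest to Citadel at 19.
Check: Citadel vs Juno — voters closer to Citadel: 3 of 5.

Citadel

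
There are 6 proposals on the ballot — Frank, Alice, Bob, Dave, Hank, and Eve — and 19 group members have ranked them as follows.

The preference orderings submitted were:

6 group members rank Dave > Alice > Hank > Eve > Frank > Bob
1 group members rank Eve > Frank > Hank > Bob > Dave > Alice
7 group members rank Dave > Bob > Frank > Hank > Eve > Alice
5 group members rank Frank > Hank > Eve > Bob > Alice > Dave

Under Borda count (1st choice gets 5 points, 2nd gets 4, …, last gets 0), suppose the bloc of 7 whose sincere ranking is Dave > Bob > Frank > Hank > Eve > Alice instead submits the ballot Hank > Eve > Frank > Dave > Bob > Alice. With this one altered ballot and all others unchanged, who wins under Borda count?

Hank

Borda totals with the altered ballot: Frank 56, Alice 29, Bob 19, Dave 45, Hank 76, Eve 60.
The switch changes the winner from Dave to Hank.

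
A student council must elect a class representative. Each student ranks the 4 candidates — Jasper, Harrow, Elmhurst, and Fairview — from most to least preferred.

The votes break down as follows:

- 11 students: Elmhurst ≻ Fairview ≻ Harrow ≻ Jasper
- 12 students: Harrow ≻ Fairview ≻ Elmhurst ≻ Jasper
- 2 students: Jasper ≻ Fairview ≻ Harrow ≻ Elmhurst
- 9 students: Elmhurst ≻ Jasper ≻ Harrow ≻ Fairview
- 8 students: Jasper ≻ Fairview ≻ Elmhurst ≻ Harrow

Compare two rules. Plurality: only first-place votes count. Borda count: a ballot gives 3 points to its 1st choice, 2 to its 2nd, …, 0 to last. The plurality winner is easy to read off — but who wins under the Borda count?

Plurality first-place counts: Jasper 10, Harrow 12, Elmhurst 20, Fairview 0 → Elmhurst.
Borda totals: Jasper 48, Harrow 58, Elmhurst 80, Fairview 66 → Elmhurst.

Elmhurst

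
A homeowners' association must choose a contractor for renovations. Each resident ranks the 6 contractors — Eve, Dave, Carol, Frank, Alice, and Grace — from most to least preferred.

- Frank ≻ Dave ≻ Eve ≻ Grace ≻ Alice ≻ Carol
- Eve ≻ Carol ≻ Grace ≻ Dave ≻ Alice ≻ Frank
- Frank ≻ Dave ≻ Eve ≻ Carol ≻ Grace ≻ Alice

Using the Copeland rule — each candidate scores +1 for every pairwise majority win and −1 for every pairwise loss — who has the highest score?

Pairwise results:
  Eve vs Dave: Dave wins 2–1.
  Eve vs Carol: Eve wins 3–0.
  Eve vs Frank: Frank wins 2–1.
  Eve vs Alice: Eve wins 3–0.
  Eve vs Grace: Eve wins 3–0.
  Dave vs Carol: Dave wins 2–1.
  Dave vs Frank: Frank wins 2–1.
  Dave vs Alice: Dave wins 3–0.
  Dave vs Grace: Dave wins 2–1.
  Carol vs Frank: Frank wins 2–1.
  Carol vs Alice: Carol wins 2–1.
  Carol vs Grace: Carol wins 2–1.
  Frank vs Alice: Frank wins 2–1.
  Frank vs Grace: Frank wins 2–1.
  Alice vs Grace: Grace wins 3–0.
Copeland scores (wins − losses):
  Eve: 3 − 2 = 1
  Dave: 4 − 1 = 3
  Carol: 2 − 3 = -1
  Frank: 5 − 0 = 5
  Alice: 0 − 5 = -5
  Grace: 1 − 4 = -3
Frank has the best Copeland score.

Frank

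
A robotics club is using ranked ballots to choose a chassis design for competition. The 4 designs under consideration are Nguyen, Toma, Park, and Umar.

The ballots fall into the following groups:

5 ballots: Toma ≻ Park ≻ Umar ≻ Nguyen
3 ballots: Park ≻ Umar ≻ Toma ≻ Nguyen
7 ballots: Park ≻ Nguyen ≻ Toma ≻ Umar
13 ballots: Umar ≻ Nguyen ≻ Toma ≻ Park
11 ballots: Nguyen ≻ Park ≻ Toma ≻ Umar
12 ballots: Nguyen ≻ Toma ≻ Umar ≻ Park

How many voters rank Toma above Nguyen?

Ballots ranking Toma above Nguyen: 5+3 = 8.
Ballots ranking Nguyen above Toma: 7+13+11+12 = 43.
So 8 of 51 voters prefer Toma to Nguyen.

8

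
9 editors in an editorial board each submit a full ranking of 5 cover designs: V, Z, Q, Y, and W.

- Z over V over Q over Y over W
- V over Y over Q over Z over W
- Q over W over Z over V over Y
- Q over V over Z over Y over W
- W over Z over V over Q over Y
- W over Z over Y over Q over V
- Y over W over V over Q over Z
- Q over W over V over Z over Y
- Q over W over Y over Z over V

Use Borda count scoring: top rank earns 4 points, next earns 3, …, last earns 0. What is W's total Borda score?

20

Borda scores:
  V: 3 + 4 + 1 + 3 + 2 + 0 + 2 + 2 + 0 = 17
  Z: 4 + 1 + 2 + 2 + 3 + 3 + 0 + 1 + 1 = 17
  Q: 2 + 2 + 4 + 4 + 1 + 1 + 1 + 4 + 4 = 23
  Y: 1 + 3 + 0 + 1 + 0 + 2 + 4 + 0 + 2 = 13
  W: 0 + 0 + 3 + 0 + 4 + 4 + 3 + 3 + 3 = 20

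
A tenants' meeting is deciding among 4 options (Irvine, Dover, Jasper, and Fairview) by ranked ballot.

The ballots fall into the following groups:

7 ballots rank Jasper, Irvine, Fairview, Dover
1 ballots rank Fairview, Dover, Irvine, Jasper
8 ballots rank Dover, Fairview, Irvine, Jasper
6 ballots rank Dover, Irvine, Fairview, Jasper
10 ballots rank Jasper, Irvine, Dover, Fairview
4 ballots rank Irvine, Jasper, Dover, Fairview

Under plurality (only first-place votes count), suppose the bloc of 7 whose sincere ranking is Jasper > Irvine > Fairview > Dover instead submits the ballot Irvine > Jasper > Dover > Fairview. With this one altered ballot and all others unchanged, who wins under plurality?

First-place totals with the altered ballot: Irvine 11, Dover 14, Jasper 10, Fairview 1.
The switch changes the winner from Jasper to Dover.

Dover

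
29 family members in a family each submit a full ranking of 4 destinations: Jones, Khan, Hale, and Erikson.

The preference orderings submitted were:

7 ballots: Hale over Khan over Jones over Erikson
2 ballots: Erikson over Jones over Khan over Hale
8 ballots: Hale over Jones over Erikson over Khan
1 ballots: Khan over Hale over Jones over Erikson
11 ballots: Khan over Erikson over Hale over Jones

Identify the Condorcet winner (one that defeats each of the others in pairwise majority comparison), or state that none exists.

Hale

Head-to-head results (29 voters total):
Jones vs Khan: Khan wins 19–10.
Jones vs Hale: Hale wins 27–2.
Jones vs Erikson: Jones wins 16–13.
Khan vs Hale: Hale wins 15–14.
Khan vs Erikson: Khan wins 19–10.
Hale vs Erikson: Hale wins 16–13.
Hale beats each rival — Jones (27–2), Khan (15–14), Erikson (16–13) — so Hale is the Condorcet winner.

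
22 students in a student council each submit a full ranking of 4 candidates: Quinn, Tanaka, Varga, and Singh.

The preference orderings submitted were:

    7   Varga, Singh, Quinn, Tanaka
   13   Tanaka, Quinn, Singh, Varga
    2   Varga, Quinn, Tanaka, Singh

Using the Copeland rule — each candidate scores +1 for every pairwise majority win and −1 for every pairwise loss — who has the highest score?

Tanaka

Pairwise results:
  Quinn vs Tanaka: Tanaka wins 13–9.
  Quinn vs Varga: Quinn wins 13–9.
  Quinn vs Singh: Quinn wins 15–7.
  Tanaka vs Varga: Tanaka wins 13–9.
  Tanaka vs Singh: Tanaka wins 15–7.
  Varga vs Singh: Singh wins 13–9.
Copeland scores (wins − losses):
  Quinn: 2 − 1 = 1
  Tanaka: 3 − 0 = 3
  Varga: 0 − 3 = -3
  Singh: 1 − 2 = -1
Tanaka has the best Copeland score.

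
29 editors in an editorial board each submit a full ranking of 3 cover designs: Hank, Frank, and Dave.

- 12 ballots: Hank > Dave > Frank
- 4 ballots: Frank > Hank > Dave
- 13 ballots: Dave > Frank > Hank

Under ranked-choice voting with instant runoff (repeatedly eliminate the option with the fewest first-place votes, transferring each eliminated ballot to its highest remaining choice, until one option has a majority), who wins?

Hank

Round 1: Dave 13, Hank 12, Frank 4. Frank has the fewest and is eliminated.
Round 2: Hank 16, Dave 13. Hank has a majority.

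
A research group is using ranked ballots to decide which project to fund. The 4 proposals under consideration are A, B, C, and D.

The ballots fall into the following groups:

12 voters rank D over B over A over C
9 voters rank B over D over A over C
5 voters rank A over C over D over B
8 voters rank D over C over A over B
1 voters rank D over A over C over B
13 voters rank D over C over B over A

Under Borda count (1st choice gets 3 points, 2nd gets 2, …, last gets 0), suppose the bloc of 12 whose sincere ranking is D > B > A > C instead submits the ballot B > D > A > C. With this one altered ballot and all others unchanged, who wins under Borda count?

D

Borda totals with the altered ballot: A 46, B 76, C 53, D 113.
The winner is unchanged: still D.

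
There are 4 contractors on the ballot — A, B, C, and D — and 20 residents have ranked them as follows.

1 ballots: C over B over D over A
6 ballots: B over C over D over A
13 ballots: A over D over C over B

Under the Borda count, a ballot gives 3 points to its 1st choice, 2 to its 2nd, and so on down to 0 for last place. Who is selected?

Borda scores:
  A: 0 + 6·0 + 13·3 = 39
  B: 2 + 6·3 + 13·0 = 20
  C: 3 + 6·2 + 13·1 = 28
  D: 1 + 6·1 + 13·2 = 33
A has the highest total.

A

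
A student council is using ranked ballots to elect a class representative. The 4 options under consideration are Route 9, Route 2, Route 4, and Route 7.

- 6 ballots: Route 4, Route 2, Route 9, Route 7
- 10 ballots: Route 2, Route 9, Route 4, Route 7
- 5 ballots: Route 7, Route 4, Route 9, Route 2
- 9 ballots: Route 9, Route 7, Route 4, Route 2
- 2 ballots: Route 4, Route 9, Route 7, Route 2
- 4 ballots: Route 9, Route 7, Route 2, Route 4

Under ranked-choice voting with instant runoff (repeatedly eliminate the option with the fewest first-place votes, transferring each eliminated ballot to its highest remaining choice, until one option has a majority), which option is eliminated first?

Route 7

Round 1: Route 9 13, Route 2 10, Route 4 8, Route 7 5. Route 7 has the fewest and is eliminated.
Round 2: Route 9 13, Route 4 13, Route 2 10. Route 2 has the fewest and is eliminated.
Round 3: Route 9 23, Route 4 13. Route 9 has a majority.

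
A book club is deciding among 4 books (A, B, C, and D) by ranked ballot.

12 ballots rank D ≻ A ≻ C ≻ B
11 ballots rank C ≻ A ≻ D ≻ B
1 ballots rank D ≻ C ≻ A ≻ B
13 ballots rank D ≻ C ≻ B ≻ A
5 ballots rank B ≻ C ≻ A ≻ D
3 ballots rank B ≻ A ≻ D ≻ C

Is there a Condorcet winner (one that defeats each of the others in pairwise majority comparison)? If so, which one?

D

Head-to-head results (45 voters total):
A vs B: A wins 24–21.
A vs C: C wins 30–15.
A vs D: D wins 26–19.
B vs C: C wins 37–8.
B vs D: D wins 37–8.
C vs D: D wins 29–16.
D beats each rival — A (26–19), B (37–8), C (29–16) — so D is the Condorcet winner.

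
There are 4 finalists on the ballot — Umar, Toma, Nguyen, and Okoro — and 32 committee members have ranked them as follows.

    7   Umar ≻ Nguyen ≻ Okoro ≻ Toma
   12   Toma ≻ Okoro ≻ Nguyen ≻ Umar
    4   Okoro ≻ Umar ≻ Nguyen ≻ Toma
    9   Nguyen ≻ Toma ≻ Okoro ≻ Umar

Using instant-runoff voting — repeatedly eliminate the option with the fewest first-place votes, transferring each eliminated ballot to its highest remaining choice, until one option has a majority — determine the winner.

Round 1: Toma 12, Nguyen 9, Umar 7, Okoro 4. Okoro has the fewest and is eliminated.
Round 2: Toma 12, Umar 11, Nguyen 9. Nguyen has the fewest and is eliminated.
Round 3: Toma 21, Umar 11. Toma has a majority.

Toma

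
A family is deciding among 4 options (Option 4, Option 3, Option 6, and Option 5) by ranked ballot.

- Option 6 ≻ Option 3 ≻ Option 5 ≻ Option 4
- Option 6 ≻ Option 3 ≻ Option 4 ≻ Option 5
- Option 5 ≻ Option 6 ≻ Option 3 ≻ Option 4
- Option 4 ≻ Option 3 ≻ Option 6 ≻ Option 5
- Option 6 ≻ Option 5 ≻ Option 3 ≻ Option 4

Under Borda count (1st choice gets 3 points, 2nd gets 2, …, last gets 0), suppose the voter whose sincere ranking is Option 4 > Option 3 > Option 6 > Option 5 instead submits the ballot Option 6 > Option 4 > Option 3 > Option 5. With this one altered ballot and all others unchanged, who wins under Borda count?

Option 6

Borda totals with the altered ballot: Option 4 3, Option 3 7, Option 6 14, Option 5 6.
The winner is unchanged: still Option 6.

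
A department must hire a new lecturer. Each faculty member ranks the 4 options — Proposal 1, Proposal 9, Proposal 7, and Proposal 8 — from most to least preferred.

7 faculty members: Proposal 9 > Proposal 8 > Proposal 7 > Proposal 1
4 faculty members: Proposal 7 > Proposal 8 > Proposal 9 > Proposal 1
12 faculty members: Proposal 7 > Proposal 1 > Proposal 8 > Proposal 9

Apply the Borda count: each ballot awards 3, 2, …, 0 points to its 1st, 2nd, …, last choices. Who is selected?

Proposal 7

Borda scores:
  Proposal 1: 7·0 + 4·0 + 12·2 = 24
  Proposal 9: 7·3 + 4·1 + 12·0 = 25
  Proposal 7: 7·1 + 4·3 + 12·3 = 55
  Proposal 8: 7·2 + 4·2 + 12·1 = 34
Proposal 7 has the highest total.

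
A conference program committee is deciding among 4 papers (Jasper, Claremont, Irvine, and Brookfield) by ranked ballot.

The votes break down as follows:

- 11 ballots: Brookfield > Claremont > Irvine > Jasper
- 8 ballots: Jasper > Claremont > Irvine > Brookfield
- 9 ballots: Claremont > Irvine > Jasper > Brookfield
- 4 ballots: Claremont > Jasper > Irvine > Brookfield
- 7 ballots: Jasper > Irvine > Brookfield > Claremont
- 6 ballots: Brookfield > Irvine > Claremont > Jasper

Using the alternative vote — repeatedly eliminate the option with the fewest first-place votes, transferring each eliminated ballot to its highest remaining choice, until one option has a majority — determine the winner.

Round 1: Brookfield 17, Jasper 15, Claremont 13, Irvine 0. Irvine has the fewest and is eliminated.
Round 2: Brookfield 17, Jasper 15, Claremont 13. Claremont has the fewest and is eliminated.
Round 3: Jasper 28, Brookfield 17. Jasper has a majority.

Jasper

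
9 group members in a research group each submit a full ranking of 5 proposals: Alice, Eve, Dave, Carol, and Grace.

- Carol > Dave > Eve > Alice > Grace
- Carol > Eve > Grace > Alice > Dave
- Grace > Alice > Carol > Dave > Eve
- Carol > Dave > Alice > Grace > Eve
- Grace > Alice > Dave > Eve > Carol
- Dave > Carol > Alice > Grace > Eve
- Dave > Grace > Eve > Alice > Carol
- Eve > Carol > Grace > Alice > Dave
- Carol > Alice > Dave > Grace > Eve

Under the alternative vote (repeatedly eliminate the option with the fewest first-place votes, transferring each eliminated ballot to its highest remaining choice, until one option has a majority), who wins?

Carol

Round 1: Carol 4, Dave 2, Grace 2, Eve 1, Alice 0. Alice has the fewest and is eliminated.
Round 2: Carol 4, Dave 2, Grace 2, Eve 1. Eve has the fewest and is eliminated.
Round 3: Carol 5, Dave 2, Grace 2. Carol has a majority.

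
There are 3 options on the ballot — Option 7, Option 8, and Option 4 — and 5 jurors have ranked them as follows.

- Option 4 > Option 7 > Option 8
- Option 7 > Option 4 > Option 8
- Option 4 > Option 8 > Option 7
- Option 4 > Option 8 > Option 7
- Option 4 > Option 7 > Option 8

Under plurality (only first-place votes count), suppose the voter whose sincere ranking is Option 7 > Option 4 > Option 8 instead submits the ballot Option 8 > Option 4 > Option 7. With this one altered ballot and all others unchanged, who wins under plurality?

Option 4

First-place totals with the altered ballot: Option 7 0, Option 8 1, Option 4 4.
The winner is unchanged: still Option 4.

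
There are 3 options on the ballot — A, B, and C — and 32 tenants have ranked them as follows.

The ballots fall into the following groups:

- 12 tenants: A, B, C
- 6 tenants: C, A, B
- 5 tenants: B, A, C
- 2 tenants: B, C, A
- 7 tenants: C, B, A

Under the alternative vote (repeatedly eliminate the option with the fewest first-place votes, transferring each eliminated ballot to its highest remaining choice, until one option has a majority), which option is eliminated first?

Round 1: C 13, A 12, B 7. B has the fewest and is eliminated.
Round 2: A 17, C 15. A has a majority.

B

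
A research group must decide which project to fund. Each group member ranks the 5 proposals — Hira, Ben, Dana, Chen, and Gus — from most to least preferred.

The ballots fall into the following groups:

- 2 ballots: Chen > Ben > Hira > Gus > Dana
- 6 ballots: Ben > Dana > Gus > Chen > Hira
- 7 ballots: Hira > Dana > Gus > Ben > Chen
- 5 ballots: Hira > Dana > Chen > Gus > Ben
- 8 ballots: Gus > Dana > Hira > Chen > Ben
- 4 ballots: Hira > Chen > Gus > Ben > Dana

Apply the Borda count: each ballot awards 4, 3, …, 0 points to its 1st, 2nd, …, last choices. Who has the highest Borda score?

Borda scores:
  Hira: 2·2 + 6·0 + 7·4 + 5·4 + 8·2 + 4·4 = 84
  Ben: 2·3 + 6·4 + 7·1 + 5·0 + 8·0 + 4·1 = 41
  Dana: 2·0 + 6·3 + 7·3 + 5·3 + 8·3 + 4·0 = 78
  Chen: 2·4 + 6·1 + 7·0 + 5·2 + 8·1 + 4·3 = 44
  Gus: 2·1 + 6·2 + 7·2 + 5·1 + 8·4 + 4·2 = 73
Hira has the highest total.

Hira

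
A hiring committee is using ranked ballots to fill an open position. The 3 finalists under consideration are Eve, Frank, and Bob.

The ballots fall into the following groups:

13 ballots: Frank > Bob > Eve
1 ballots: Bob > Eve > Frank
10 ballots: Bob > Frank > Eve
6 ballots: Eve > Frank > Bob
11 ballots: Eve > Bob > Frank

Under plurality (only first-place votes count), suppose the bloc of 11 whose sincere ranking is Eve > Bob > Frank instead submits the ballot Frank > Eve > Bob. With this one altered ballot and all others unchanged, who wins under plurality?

Frank

First-place totals with the altered ballot: Eve 6, Frank 24, Bob 11.
The switch changes the winner from Eve to Frank.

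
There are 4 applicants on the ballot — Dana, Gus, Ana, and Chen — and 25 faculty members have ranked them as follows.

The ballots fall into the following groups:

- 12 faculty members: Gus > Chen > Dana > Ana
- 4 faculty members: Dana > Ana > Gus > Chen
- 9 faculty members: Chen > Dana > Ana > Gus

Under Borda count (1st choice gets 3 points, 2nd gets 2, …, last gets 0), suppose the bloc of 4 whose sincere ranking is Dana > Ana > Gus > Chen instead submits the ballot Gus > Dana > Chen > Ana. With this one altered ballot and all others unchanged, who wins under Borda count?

Borda totals with the altered ballot: Dana 38, Gus 48, Ana 9, Chen 55.
The winner is unchanged: still Chen.

Chen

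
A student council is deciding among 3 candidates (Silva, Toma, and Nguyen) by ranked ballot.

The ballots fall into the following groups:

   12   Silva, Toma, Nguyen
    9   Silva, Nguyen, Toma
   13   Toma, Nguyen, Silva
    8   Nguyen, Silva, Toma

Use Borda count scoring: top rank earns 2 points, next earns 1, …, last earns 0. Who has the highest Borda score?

Borda scores:
  Silva: 12·2 + 9·2 + 13·0 + 8·1 = 50
  Toma: 12·1 + 9·0 + 13·2 + 8·0 = 38
  Nguyen: 12·0 + 9·1 + 13·1 + 8·2 = 38
Silva has the highest total.

Silva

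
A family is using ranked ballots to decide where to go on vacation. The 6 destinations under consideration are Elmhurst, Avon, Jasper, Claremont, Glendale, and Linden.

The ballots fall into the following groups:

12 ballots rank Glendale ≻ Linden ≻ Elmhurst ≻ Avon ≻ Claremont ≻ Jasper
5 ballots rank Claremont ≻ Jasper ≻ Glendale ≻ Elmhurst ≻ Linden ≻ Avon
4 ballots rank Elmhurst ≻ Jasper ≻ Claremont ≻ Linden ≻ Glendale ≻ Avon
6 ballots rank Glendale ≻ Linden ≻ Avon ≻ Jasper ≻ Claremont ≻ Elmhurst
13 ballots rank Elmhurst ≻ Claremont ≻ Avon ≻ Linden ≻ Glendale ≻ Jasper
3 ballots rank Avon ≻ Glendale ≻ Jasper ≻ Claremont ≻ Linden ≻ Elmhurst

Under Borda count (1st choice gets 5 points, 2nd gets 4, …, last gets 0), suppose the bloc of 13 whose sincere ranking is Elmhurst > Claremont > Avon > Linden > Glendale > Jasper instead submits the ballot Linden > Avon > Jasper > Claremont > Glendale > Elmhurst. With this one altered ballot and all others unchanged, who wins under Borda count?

Linden

Borda totals with the altered ballot: Elmhurst 66, Avon 109, Jasper 96, Claremont 87, Glendale 134, Linden 153.
The switch changes the winner from Glendale to Linden.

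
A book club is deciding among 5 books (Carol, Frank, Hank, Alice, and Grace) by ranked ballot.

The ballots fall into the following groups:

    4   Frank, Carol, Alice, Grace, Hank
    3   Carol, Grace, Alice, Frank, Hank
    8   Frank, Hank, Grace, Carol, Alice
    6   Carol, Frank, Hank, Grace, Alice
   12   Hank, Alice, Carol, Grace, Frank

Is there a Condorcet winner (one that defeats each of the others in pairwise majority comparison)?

Head-to-head results (33 voters total):
Carol vs Frank: Carol wins 21–12.
Carol vs Hank: Hank wins 20–13.
Carol vs Alice: Carol wins 21–12.
Carol vs Grace: Carol wins 25–8.
Frank vs Hank: Frank wins 21–12.
Frank vs Alice: Frank wins 18–15.
Frank vs Grace: Frank wins 18–15.
Hank vs Alice: Hank wins 26–7.
Hank vs Grace: Hank wins 26–7.
Alice vs Grace: Grace wins 17–16.
No candidate beats all others: Carol beats Frank beats Hank beats Carol, a majority cycle.

No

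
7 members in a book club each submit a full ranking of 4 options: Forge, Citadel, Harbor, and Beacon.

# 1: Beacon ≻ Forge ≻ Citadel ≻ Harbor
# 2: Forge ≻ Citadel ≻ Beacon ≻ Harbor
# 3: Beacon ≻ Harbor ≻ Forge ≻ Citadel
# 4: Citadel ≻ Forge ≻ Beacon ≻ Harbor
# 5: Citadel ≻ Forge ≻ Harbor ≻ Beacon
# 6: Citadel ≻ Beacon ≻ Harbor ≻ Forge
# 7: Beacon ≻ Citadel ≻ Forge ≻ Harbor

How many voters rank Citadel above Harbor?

6

Ballots ranking Citadel above Harbor: 6.
Ballots ranking Harbor above Citadel: 1.
So 6 of 7 voters prefer Citadel to Harbor.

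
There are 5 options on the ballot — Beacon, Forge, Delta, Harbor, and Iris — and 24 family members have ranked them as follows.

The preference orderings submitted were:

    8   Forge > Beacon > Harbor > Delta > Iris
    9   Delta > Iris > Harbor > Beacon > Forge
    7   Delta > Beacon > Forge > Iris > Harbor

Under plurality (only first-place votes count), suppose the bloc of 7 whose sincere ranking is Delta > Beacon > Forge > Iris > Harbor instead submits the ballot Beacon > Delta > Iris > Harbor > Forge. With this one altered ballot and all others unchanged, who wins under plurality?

Delta

First-place totals with the altered ballot: Beacon 7, Forge 8, Delta 9, Harbor 0, Iris 0.
The winner is unchanged: still Delta.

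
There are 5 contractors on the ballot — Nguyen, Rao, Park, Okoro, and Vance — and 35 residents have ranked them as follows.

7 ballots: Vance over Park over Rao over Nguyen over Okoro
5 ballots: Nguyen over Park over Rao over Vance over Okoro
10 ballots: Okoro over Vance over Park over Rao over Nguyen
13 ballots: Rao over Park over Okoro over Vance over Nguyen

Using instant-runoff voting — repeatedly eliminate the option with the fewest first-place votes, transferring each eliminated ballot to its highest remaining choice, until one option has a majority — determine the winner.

Rao

Round 1: Rao 13, Okoro 10, Vance 7, Nguyen 5, Park 0. Park has the fewest and is eliminated.
Round 2: Rao 13, Okoro 10, Vance 7, Nguyen 5. Nguyen has the fewest and is eliminated.
Round 3: Rao 18, Okoro 10, Vance 7. Rao has a majority.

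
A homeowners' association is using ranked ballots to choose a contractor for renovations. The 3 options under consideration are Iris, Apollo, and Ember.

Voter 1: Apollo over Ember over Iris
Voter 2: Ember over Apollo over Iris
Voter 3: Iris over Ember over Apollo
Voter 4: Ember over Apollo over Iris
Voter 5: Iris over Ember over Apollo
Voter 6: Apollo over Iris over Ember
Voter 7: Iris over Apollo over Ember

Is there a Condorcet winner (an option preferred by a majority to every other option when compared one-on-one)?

Head-to-head results (7 voters total):
Iris vs Apollo: Apollo wins 4–3.
Iris vs Ember: Iris wins 4–3.
Apollo vs Ember: Ember wins 4–3.
No candidate beats all others: Iris beats Ember beats Apollo beats Iris, a majority cycle.

No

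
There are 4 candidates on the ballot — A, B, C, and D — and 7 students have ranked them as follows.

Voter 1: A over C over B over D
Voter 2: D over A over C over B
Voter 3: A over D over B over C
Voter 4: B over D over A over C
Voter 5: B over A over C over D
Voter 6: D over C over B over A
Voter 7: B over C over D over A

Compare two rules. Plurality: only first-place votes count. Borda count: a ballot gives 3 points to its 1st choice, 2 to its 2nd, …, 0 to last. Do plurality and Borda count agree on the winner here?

Plurality first-place counts: A 2, B 3, C 0, D 2 → B.
Borda totals: A 11, B 12, C 8, D 11 → B.
The two rules agree on B.

Yes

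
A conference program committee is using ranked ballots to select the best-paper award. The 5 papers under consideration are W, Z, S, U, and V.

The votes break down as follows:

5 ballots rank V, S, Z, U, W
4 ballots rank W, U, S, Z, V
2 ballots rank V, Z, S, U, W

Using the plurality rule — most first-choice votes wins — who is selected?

V

First-place vote totals:
  W: 4
  Z: 0
  S: 0
  U: 0
  V: 7
V has the most first-place votes.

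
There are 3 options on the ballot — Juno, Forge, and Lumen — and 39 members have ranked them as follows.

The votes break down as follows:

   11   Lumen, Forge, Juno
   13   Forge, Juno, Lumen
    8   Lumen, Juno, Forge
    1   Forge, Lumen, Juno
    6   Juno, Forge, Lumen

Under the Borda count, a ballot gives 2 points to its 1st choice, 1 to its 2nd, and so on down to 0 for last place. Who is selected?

Forge

Borda scores:
  Juno: 11·0 + 13·1 + 8·1 + 0 + 6·2 = 33
  Forge: 11·1 + 13·2 + 8·0 + 2 + 6·1 = 45
  Lumen: 11·2 + 13·0 + 8·2 + 1 + 6·0 = 39
Forge has the highest total.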